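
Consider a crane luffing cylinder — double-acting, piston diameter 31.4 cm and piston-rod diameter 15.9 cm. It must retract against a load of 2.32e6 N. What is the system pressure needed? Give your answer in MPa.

Rod-side annular area A_ann = π/4 × (31.4² − 15.9²) = 575.8 cm^2
Retraction: pressure acts on the annular area.
P = F / A = 2.32e6 N / A

P ≈ 40.3 MPa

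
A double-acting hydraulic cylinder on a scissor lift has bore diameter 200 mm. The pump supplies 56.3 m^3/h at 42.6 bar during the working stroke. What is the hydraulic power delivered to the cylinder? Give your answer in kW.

W ≈ 66.6 kW

Hydraulic power = P × Q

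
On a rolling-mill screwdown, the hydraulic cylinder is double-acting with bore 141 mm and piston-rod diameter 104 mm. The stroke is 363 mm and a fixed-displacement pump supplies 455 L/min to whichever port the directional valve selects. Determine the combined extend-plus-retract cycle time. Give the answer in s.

t ≈ 1.09 s

Cap-side area A_cap = π/4 × (141 mm)² = 15610 mm^2
Rod-side annular area A_ann = π/4 × (141² − 104²) = 7120 mm^2
t_ext = A_cap·L/Q = 0.7474 s
t_ret = A_ann·L/Q = 0.3408 s
t_cycle = t_ext + t_ret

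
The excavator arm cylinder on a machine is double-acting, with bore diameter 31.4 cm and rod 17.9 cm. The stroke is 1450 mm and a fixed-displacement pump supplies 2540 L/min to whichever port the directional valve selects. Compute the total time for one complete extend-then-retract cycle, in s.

t ≈ 4.44 s

Cap-side area A_cap = π/4 × (31.4 cm)² = 774.4 cm^2
Rod-side annular area A_ann = π/4 × (31.4² − 17.9²) = 522.7 cm^2
t_ext = A_cap·L/Q = 2.652 s
t_ret = A_ann·L/Q = 1.790 s
t_cycle = t_ext + t_ret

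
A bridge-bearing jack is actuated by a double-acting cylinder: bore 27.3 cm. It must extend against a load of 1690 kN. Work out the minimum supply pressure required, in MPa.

Cap-side area A_cap = π/4 × (27.3 cm)² = 585.3 cm^2
P = F / A = 1690 kN / A

P ≈ 28.9 MPa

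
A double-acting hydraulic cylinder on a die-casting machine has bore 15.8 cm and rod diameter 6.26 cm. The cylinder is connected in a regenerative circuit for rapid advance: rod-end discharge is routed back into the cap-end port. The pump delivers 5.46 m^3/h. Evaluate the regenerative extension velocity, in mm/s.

v ≈ 493 mm/s

In regeneration the rod-end outflow joins the pump flow into the cap end, so the net volume the pump must supply per unit advance equals the rod cross-section area.
Rod cross-section A_rod = π/4 × (6.26 cm)² = 30.78 cm^2
v = Q_pump / A_rod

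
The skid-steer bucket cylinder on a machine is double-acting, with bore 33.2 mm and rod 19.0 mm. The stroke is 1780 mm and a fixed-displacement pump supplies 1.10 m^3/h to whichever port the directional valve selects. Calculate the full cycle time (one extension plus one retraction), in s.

Cap-side area A_cap = π/4 × (33.2 mm)² = 865.7 mm^2
Rod-side annular area A_ann = π/4 × (33.2² − 19.0²) = 582.2 mm^2
t_ext = A_cap·L/Q = 5.043 s
t_ret = A_ann·L/Q = 3.391 s
t_cycle = t_ext + t_ret

t ≈ 8.43 s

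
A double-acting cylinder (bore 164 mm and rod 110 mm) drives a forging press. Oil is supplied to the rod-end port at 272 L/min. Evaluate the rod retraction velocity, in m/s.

Rod-side annular area A_ann = π/4 × (164² − 110²) = 11620 mm^2
Flow into the rod-end port fills the annular volume.
v = Q / A

v ≈ 0.390 m/s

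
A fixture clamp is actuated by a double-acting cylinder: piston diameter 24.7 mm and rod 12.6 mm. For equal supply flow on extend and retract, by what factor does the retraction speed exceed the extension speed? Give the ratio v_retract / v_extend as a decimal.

Cap-side area A_cap = π/4 × (24.7 mm)² = 479.2 mm^2
Rod-side annular area A_ann = π/4 × (24.7² − 12.6²) = 354.5 mm^2
For equal Q, v ∝ 1/A, so v_ret/v_ext = A_cap/A_ann.

v_ret/v_ext ≈ 1.35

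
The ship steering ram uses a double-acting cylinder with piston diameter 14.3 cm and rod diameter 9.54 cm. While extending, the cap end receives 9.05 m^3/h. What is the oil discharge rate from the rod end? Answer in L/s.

Cap-side area A_cap = π/4 × (14.3 cm)² = 160.6 cm^2
Rod-side annular area A_ann = π/4 × (14.3² − 9.54²) = 89.13 cm^2
Piston speed v = Q_in/A_cap; rod-end outflow Q_out = v × A_ann = Q_in × A_ann/A_cap.

Q_out ≈ 1.40 L/s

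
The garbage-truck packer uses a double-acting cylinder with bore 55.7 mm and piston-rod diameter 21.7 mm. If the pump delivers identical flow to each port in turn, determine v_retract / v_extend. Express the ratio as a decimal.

v_ret/v_ext ≈ 1.18

Cap-side area A_cap = π/4 × (55.7 mm)² = 2437 mm^2
Rod-side annular area A_ann = π/4 × (55.7² − 21.7²) = 2067 mm^2
For equal Q, v ∝ 1/A, so v_ret/v_ext = A_cap/A_ann.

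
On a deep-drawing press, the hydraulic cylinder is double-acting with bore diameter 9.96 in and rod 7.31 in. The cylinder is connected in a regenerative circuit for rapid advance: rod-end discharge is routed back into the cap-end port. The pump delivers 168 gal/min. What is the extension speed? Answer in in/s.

v ≈ 15.4 in/s

In regeneration the rod-end outflow joins the pump flow into the cap end, so the net volume the pump must supply per unit advance equals the rod cross-section area.
Rod cross-section A_rod = π/4 × (7.31 in)² = 41.97 in^2
v = Q_pump / A_rod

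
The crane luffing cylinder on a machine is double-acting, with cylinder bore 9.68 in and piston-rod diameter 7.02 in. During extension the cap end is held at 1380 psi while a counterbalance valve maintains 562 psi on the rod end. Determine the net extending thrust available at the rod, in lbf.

Cap-side area A_cap = π/4 × (9.68 in)² = 73.59 in^2
Rod-side annular area A_ann = π/4 × (9.68² − 7.02²) = 34.89 in^2
Net thrust = P_cap·A_cap − P_rod·A_ann = 1.016e5 lbf − 19610 lbf

F ≈ 82000 lbf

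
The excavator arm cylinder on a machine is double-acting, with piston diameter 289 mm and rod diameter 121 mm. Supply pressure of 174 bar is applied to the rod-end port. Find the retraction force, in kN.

F ≈ 941 kN

Rod-side annular area A_ann = π/4 × (289² − 121²) = 54100 mm^2
On retraction the pressure acts on the annular area (bore minus rod).
F = P × A_ann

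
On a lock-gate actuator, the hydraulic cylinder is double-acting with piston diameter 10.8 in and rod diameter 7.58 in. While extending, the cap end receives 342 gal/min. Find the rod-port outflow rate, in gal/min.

Cap-side area A_cap = π/4 × (10.8 in)² = 91.61 in^2
Rod-side annular area A_ann = π/4 × (10.8² − 7.58²) = 46.48 in^2
Piston speed v = Q_in/A_cap; rod-end outflow Q_out = v × A_ann = Q_in × A_ann/A_cap.

Q_out ≈ 174 gal/min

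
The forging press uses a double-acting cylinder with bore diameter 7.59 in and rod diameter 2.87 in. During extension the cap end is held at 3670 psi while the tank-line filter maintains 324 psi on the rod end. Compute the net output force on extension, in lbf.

F ≈ 1.53e5 lbf

Cap-side area A_cap = π/4 × (7.59 in)² = 45.25 in^2
Rod-side annular area A_ann = π/4 × (7.59² − 2.87²) = 38.78 in^2
Net thrust = P_cap·A_cap − P_rod·A_ann = 1.661e5 lbf − 12560 lbf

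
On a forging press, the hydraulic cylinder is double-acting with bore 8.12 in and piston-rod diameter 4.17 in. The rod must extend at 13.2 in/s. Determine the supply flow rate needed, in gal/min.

Cap-side area A_cap = π/4 × (8.12 in)² = 51.78 in^2
Q = A × v

Q ≈ 178 gal/min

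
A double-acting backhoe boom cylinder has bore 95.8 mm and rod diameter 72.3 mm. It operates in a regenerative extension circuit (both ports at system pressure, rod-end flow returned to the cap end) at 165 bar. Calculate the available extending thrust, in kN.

With equal pressure on both faces, forces on the annular region cancel; the net push is pressure × rod cross-section.
Rod cross-section A_rod = π/4 × (72.3 mm)² = 4106 mm^2
F = P × A_rod

F ≈ 67.7 kN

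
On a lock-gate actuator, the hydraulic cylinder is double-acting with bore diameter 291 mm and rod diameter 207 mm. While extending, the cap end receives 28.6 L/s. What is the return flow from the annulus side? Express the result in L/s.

Q_out ≈ 14.1 L/s

Cap-side area A_cap = π/4 × (291 mm)² = 66510 mm^2
Rod-side annular area A_ann = π/4 × (291² − 207²) = 32850 mm^2
Piston speed v = Q_in/A_cap; rod-end outflow Q_out = v × A_ann = Q_in × A_ann/A_cap.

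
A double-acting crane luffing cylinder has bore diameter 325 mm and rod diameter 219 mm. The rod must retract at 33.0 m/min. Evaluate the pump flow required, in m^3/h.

Q ≈ 89.7 m^3/h

Rod-side annular area A_ann = π/4 × (325² − 219²) = 45290 mm^2
Q = A × v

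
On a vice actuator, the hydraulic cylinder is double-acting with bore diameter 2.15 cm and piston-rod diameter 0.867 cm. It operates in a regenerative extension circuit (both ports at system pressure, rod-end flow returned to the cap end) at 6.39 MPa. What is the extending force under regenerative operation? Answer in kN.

With equal pressure on both faces, forces on the annular region cancel; the net push is pressure × rod cross-section.
Rod cross-section A_rod = π/4 × (0.867 cm)² = 0.5904 cm^2
F = P × A_rod

F ≈ 0.377 kN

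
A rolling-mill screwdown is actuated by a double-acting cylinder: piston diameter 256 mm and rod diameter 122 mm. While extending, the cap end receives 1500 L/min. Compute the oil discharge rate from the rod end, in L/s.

Q_out ≈ 19.3 L/s

Cap-side area A_cap = π/4 × (256 mm)² = 51470 mm^2
Rod-side annular area A_ann = π/4 × (256² − 122²) = 39780 mm^2
Piston speed v = Q_in/A_cap; rod-end outflow Q_out = v × A_ann = Q_in × A_ann/A_cap.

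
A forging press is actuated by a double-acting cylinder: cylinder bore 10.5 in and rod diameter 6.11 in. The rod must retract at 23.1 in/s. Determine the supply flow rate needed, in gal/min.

Q ≈ 344 gal/min

Rod-side annular area A_ann = π/4 × (10.5² − 6.11²) = 57.27 in^2
Q = A × v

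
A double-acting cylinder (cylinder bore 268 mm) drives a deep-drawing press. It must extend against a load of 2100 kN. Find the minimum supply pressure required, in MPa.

Cap-side area A_cap = π/4 × (268 mm)² = 56410 mm^2
P = F / A = 2100 kN / A

P ≈ 37.2 MPa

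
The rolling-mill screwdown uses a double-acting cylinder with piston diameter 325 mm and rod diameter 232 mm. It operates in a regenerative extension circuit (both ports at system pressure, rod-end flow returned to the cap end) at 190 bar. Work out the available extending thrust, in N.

F ≈ 8.03e5 N

With equal pressure on both faces, forces on the annular region cancel; the net push is pressure × rod cross-section.
Rod cross-section A_rod = π/4 × (232 mm)² = 42270 mm^2
F = P × A_rod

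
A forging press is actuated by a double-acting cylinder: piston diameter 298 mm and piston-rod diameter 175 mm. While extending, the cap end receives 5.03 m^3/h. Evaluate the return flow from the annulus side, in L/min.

Q_out ≈ 54.9 L/min

Cap-side area A_cap = π/4 × (298 mm)² = 69750 mm^2
Rod-side annular area A_ann = π/4 × (298² − 175²) = 45690 mm^2
Piston speed v = Q_in/A_cap; rod-end outflow Q_out = v × A_ann = Q_in × A_ann/A_cap.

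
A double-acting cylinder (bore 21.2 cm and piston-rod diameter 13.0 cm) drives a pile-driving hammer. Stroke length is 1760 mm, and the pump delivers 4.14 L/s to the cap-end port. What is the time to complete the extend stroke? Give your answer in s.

Cap-side area A_cap = π/4 × (21.2 cm)² = 353.0 cm^2
Swept volume V = A × L; t = V / Q = A·L / Q

t ≈ 15.0 s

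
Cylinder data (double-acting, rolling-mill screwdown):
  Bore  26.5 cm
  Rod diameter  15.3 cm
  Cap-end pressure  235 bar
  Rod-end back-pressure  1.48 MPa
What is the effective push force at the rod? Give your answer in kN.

F ≈ 1240 kN

Cap-side area A_cap = π/4 × (26.5 cm)² = 551.5 cm^2
Rod-side annular area A_ann = π/4 × (26.5² − 15.3²) = 367.7 cm^2
Net thrust = P_cap·A_cap − P_rod·A_ann = 1296 kN − 54.42 kN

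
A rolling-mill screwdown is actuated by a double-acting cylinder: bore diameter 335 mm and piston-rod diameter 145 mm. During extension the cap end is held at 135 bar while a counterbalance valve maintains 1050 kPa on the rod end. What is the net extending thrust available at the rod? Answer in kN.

F ≈ 1110 kN

Cap-side area A_cap = π/4 × (335 mm)² = 88140 mm^2
Rod-side annular area A_ann = π/4 × (335² − 145²) = 71630 mm^2
Net thrust = P_cap·A_cap − P_rod·A_ann = 1190 kN − 75.21 kN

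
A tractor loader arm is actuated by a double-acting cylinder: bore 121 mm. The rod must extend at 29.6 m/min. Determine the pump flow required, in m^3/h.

Cap-side area A_cap = π/4 × (121 mm)² = 11500 mm^2
Q = A × v

Q ≈ 20.4 m^3/h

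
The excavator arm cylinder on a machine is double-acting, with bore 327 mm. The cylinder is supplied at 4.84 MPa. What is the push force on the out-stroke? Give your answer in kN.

Cap-side area A_cap = π/4 × (327 mm)² = 83980 mm^2
F = P × A_cap = 4.84 MPa × A_cap

F ≈ 406 kN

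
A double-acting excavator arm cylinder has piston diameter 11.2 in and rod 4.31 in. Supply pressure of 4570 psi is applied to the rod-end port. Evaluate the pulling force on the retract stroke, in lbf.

F ≈ 3.84e5 lbf

Rod-side annular area A_ann = π/4 × (11.2² − 4.31²) = 83.93 in^2
On retraction the pressure acts on the annular area (bore minus rod).
F = P × A_ann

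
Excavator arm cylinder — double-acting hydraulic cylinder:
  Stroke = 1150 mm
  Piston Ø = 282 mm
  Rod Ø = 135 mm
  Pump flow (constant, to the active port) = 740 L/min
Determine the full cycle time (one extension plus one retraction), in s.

Cap-side area A_cap = π/4 × (282 mm)² = 62460 mm^2
Rod-side annular area A_ann = π/4 × (282² − 135²) = 48140 mm^2
t_ext = A_cap·L/Q = 5.824 s
t_ret = A_ann·L/Q = 4.489 s
t_cycle = t_ext + t_ret

t ≈ 10.3 s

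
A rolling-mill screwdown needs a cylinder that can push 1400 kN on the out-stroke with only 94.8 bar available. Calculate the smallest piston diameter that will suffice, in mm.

D ≈ 434 mm

Extension force acts on the full piston face: F = P × (π/4)D².
D = √(4F / (πP)) = √(4 × 1400 kN / (π × 94.8 bar))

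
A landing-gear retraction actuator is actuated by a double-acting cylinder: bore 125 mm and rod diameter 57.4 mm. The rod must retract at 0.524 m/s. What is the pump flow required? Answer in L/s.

Q ≈ 5.07 L/s

Rod-side annular area A_ann = π/4 × (125² − 57.4²) = 9684 mm^2
Q = A × v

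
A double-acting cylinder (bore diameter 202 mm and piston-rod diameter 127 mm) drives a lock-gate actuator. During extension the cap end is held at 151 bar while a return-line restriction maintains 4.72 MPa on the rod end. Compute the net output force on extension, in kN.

Cap-side area A_cap = π/4 × (202 mm)² = 32050 mm^2
Rod-side annular area A_ann = π/4 × (202² − 127²) = 19380 mm^2
Net thrust = P_cap·A_cap − P_rod·A_ann = 483.9 kN − 91.47 kN

F ≈ 392 kN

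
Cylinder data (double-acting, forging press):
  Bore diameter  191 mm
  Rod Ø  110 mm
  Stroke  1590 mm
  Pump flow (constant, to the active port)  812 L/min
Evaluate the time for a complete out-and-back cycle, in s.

Cap-side area A_cap = π/4 × (191 mm)² = 28650 mm^2
Rod-side annular area A_ann = π/4 × (191² − 110²) = 19150 mm^2
t_ext = A_cap·L/Q = 3.366 s
t_ret = A_ann·L/Q = 2.250 s
t_cycle = t_ext + t_ret

t ≈ 5.62 s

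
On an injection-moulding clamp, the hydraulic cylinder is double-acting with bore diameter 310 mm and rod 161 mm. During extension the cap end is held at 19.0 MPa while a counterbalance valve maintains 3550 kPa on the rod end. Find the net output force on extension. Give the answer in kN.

F ≈ 1240 kN

Cap-side area A_cap = π/4 × (310 mm)² = 75480 mm^2
Rod-side annular area A_ann = π/4 × (310² − 161²) = 55120 mm^2
Net thrust = P_cap·A_cap − P_rod·A_ann = 1434 kN − 195.7 kN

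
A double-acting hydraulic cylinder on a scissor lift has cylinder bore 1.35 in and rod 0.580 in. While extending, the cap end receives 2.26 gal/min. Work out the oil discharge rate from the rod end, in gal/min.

Q_out ≈ 1.84 gal/min

Cap-side area A_cap = π/4 × (1.35 in)² = 1.431 in^2
Rod-side annular area A_ann = π/4 × (1.35² − 0.580²) = 1.167 in^2
Piston speed v = Q_in/A_cap; rod-end outflow Q_out = v × A_ann = Q_in × A_ann/A_cap.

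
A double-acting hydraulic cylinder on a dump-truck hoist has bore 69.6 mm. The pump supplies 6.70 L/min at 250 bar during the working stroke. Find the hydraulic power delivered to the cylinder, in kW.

Hydraulic power = P × Q

W ≈ 2.79 kW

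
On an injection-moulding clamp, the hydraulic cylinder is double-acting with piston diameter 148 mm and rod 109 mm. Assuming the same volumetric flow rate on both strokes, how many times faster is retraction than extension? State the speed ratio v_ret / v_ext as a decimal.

v_ret/v_ext ≈ 2.19

Cap-side area A_cap = π/4 × (148 mm)² = 17200 mm^2
Rod-side annular area A_ann = π/4 × (148² − 109²) = 7872 mm^2
For equal Q, v ∝ 1/A, so v_ret/v_ext = A_cap/A_ann.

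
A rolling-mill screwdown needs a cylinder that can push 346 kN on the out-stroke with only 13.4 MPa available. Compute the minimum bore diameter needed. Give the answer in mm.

Extension force acts on the full piston face: F = P × (π/4)D².
D = √(4F / (πP)) = √(4 × 346 kN / (π × 13.4 MPa))

D ≈ 181 mm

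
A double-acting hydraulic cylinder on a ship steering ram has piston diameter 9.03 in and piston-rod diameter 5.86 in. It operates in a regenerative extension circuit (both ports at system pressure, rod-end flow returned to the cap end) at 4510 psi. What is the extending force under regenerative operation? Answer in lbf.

With equal pressure on both faces, forces on the annular region cancel; the net push is pressure × rod cross-section.
Rod cross-section A_rod = π/4 × (5.86 in)² = 26.97 in^2
F = P × A_rod

F ≈ 1.22e5 lbf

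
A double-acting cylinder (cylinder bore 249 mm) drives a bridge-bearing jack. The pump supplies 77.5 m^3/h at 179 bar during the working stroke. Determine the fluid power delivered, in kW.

W ≈ 385 kW

Hydraulic power = P × Q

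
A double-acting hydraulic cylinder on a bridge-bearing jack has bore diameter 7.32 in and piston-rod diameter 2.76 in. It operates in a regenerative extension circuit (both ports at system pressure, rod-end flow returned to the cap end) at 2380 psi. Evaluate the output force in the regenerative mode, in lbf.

With equal pressure on both faces, forces on the annular region cancel; the net push is pressure × rod cross-section.
Rod cross-section A_rod = π/4 × (2.76 in)² = 5.983 in^2
F = P × A_rod

F ≈ 14200 lbf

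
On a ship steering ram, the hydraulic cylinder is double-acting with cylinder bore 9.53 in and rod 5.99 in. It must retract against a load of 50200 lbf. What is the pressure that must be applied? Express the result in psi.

P ≈ 1160 psi

Rod-side annular area A_ann = π/4 × (9.53² − 5.99²) = 43.15 in^2
Retraction: pressure acts on the annular area.
P = F / A = 50200 lbf / A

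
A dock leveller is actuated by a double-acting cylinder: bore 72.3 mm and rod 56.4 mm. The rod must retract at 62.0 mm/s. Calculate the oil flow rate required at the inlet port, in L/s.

Rod-side annular area A_ann = π/4 × (72.3² − 56.4²) = 1607 mm^2
Q = A × v

Q ≈ 0.0996 L/s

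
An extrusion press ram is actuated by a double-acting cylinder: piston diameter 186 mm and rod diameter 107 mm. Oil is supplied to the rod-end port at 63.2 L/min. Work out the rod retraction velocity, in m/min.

Rod-side annular area A_ann = π/4 × (186² − 107²) = 18180 mm^2
Flow into the rod-end port fills the annular volume.
v = Q / A

v ≈ 3.48 m/min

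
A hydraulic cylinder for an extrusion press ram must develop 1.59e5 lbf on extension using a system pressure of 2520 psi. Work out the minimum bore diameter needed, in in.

Extension force acts on the full piston face: F = P × (π/4)D².
D = √(4F / (πP)) = √(4 × 1.59e5 lbf / (π × 2520 psi))

D ≈ 8.96 in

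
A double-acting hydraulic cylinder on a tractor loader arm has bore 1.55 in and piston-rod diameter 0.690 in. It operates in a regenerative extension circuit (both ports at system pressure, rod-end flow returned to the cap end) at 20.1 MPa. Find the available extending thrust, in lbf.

F ≈ 1090 lbf

With equal pressure on both faces, forces on the annular region cancel; the net push is pressure × rod cross-section.
Rod cross-section A_rod = π/4 × (0.690 in)² = 0.3739 in^2
F = P × A_rod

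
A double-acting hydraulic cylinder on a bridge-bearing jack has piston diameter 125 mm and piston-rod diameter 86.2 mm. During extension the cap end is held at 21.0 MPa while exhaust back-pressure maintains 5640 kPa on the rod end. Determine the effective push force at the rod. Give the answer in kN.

F ≈ 221 kN

Cap-side area A_cap = π/4 × (125 mm)² = 12270 mm^2
Rod-side annular area A_ann = π/4 × (125² − 86.2²) = 6436 mm^2
Net thrust = P_cap·A_cap − P_rod·A_ann = 257.7 kN − 36.30 kN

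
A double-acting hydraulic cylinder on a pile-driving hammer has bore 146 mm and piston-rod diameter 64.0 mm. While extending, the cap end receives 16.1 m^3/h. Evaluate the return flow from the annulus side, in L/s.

Q_out ≈ 3.61 L/s

Cap-side area A_cap = π/4 × (146 mm)² = 16740 mm^2
Rod-side annular area A_ann = π/4 × (146² − 64.0²) = 13520 mm^2
Piston speed v = Q_in/A_cap; rod-end outflow Q_out = v × A_ann = Q_in × A_ann/A_cap.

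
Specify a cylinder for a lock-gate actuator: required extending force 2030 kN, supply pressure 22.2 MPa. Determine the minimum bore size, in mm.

D ≈ 341 mm

Extension force acts on the full piston face: F = P × (π/4)D².
D = √(4F / (πP)) = √(4 × 2030 kN / (π × 22.2 MPa))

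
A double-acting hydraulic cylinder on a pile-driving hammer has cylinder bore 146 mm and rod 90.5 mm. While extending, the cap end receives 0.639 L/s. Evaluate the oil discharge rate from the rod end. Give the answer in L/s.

Q_out ≈ 0.393 L/s

Cap-side area A_cap = π/4 × (146 mm)² = 16740 mm^2
Rod-side annular area A_ann = π/4 × (146² − 90.5²) = 10310 mm^2
Piston speed v = Q_in/A_cap; rod-end outflow Q_out = v × A_ann = Q_in × A_ann/A_cap.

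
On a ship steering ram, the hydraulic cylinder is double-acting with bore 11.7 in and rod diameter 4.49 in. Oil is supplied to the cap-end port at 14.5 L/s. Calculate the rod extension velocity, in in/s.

v ≈ 8.23 in/s

Cap-side area A_cap = π/4 × (11.7 in)² = 107.5 in^2
v = Q / A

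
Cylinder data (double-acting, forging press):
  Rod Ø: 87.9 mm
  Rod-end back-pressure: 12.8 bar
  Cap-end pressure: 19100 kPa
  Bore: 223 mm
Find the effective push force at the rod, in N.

F ≈ 7.04e5 N

Cap-side area A_cap = π/4 × (223 mm)² = 39060 mm^2
Rod-side annular area A_ann = π/4 × (223² − 87.9²) = 32990 mm^2
Net thrust = P_cap·A_cap − P_rod·A_ann = 7.460e5 N − 42230 N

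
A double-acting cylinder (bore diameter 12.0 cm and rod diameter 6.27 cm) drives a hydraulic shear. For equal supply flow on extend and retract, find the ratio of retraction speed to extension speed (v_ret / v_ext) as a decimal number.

v_ret/v_ext ≈ 1.38

Cap-side area A_cap = π/4 × (12.0 cm)² = 113.1 cm^2
Rod-side annular area A_ann = π/4 × (12.0² − 6.27²) = 82.22 cm^2
For equal Q, v ∝ 1/A, so v_ret/v_ext = A_cap/A_ann.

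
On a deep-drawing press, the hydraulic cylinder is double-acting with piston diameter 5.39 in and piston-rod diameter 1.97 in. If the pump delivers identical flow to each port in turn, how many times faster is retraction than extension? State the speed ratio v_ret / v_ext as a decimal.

v_ret/v_ext ≈ 1.15

Cap-side area A_cap = π/4 × (5.39 in)² = 22.82 in^2
Rod-side annular area A_ann = π/4 × (5.39² − 1.97²) = 19.77 in^2
For equal Q, v ∝ 1/A, so v_ret/v_ext = A_cap/A_ann.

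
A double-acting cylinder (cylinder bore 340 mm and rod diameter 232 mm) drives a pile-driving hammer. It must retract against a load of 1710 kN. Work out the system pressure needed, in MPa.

P ≈ 35.2 MPa

Rod-side annular area A_ann = π/4 × (340² − 232²) = 48520 mm^2
Retraction: pressure acts on the annular area.
P = F / A = 1710 kN / A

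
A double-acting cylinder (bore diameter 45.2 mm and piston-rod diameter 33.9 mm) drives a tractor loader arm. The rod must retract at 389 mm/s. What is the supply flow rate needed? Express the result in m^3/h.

Rod-side annular area A_ann = π/4 × (45.2² − 33.9²) = 702.0 mm^2
Q = A × v

Q ≈ 0.983 m^3/h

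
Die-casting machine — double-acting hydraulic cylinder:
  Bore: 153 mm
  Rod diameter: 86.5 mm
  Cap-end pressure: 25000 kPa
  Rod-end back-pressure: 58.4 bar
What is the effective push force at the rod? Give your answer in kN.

Cap-side area A_cap = π/4 × (153 mm)² = 18390 mm^2
Rod-side annular area A_ann = π/4 × (153² − 86.5²) = 12510 mm^2
Net thrust = P_cap·A_cap − P_rod·A_ann = 459.6 kN − 73.05 kN

F ≈ 387 kN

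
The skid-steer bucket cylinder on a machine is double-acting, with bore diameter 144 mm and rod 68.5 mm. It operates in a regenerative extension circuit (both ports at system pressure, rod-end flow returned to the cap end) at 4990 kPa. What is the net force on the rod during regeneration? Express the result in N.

With equal pressure on both faces, forces on the annular region cancel; the net push is pressure × rod cross-section.
Rod cross-section A_rod = π/4 × (68.5 mm)² = 3685 mm^2
F = P × A_rod

F ≈ 18400 N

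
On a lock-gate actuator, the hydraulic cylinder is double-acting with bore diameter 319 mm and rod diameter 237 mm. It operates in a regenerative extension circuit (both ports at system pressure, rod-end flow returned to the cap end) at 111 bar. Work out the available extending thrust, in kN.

F ≈ 490 kN

With equal pressure on both faces, forces on the annular region cancel; the net push is pressure × rod cross-section.
Rod cross-section A_rod = π/4 × (237 mm)² = 44120 mm^2
F = P × A_rod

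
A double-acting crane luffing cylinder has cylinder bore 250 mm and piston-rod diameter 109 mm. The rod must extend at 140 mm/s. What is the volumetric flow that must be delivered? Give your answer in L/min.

Q ≈ 412 L/min

Cap-side area A_cap = π/4 × (250 mm)² = 49090 mm^2
Q = A × v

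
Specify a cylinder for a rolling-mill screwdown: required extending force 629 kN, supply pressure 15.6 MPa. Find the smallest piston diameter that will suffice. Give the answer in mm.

D ≈ 227 mm

Extension force acts on the full piston face: F = P × (π/4)D².
D = √(4F / (πP)) = √(4 × 629 kN / (π × 15.6 MPa))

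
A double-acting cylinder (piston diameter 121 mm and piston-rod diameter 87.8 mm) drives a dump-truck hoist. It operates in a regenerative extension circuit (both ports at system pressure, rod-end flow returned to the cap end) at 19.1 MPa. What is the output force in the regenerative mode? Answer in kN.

F ≈ 116 kN

With equal pressure on both faces, forces on the annular region cancel; the net push is pressure × rod cross-section.
Rod cross-section A_rod = π/4 × (87.8 mm)² = 6055 mm^2
F = P × A_rod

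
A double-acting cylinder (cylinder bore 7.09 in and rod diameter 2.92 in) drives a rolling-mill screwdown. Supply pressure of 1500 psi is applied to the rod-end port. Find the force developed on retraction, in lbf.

F ≈ 49200 lbf

Rod-side annular area A_ann = π/4 × (7.09² − 2.92²) = 32.78 in^2
On retraction the pressure acts on the annular area (bore minus rod).
F = P × A_ann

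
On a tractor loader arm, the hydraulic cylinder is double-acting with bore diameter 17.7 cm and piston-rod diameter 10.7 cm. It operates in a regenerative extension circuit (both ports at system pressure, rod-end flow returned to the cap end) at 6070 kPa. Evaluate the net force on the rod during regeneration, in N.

F ≈ 54600 N

With equal pressure on both faces, forces on the annular region cancel; the net push is pressure × rod cross-section.
Rod cross-section A_rod = π/4 × (10.7 cm)² = 89.92 cm^2
F = P × A_rod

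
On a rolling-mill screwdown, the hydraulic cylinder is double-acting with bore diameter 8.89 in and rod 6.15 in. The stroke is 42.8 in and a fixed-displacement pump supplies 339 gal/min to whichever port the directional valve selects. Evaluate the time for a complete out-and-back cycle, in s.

t ≈ 3.10 s

Cap-side area A_cap = π/4 × (8.89 in)² = 62.07 in^2
Rod-side annular area A_ann = π/4 × (8.89² − 6.15²) = 32.37 in^2
t_ext = A_cap·L/Q = 2.036 s
t_ret = A_ann·L/Q = 1.061 s
t_cycle = t_ext + t_ret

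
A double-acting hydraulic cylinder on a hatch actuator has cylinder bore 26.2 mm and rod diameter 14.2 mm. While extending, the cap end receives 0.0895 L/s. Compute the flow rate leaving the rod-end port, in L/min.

Cap-side area A_cap = π/4 × (26.2 mm)² = 539.1 mm^2
Rod-side annular area A_ann = π/4 × (26.2² − 14.2²) = 380.8 mm^2
Piston speed v = Q_in/A_cap; rod-end outflow Q_out = v × A_ann = Q_in × A_ann/A_cap.

Q_out ≈ 3.79 L/min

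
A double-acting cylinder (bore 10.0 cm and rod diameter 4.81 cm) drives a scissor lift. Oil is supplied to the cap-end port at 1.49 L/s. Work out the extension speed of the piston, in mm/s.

v ≈ 190 mm/s

Cap-side area A_cap = π/4 × (10.0 cm)² = 78.54 cm^2
v = Q / A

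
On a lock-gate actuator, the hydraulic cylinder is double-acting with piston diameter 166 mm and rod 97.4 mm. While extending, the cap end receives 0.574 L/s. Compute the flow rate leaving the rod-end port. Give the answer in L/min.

Cap-side area A_cap = π/4 × (166 mm)² = 21640 mm^2
Rod-side annular area A_ann = π/4 × (166² − 97.4²) = 14190 mm^2
Piston speed v = Q_in/A_cap; rod-end outflow Q_out = v × A_ann = Q_in × A_ann/A_cap.

Q_out ≈ 22.6 L/min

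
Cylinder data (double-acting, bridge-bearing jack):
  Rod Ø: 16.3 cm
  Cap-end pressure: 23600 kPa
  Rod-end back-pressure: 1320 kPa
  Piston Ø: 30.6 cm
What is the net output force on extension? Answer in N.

F ≈ 1.67e6 N

Cap-side area A_cap = π/4 × (30.6 cm)² = 735.4 cm^2
Rod-side annular area A_ann = π/4 × (30.6² − 16.3²) = 526.7 cm^2
Net thrust = P_cap·A_cap − P_rod·A_ann = 1.736e6 N − 69530 N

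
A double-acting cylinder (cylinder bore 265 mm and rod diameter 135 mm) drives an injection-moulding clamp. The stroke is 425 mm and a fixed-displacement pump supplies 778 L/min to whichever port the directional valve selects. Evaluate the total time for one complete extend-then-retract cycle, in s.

Cap-side area A_cap = π/4 × (265 mm)² = 55150 mm^2
Rod-side annular area A_ann = π/4 × (265² − 135²) = 40840 mm^2
t_ext = A_cap·L/Q = 1.808 s
t_ret = A_ann·L/Q = 1.339 s
t_cycle = t_ext + t_ret

t ≈ 3.15 s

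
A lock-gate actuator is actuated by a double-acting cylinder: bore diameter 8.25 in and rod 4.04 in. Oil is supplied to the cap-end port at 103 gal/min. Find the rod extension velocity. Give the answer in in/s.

v ≈ 7.42 in/s

Cap-side area A_cap = π/4 × (8.25 in)² = 53.46 in^2
v = Q / A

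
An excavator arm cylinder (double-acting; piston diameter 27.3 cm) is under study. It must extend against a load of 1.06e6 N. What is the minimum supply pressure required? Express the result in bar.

Cap-side area A_cap = π/4 × (27.3 cm)² = 585.3 cm^2
P = F / A = 1.06e6 N / A

P ≈ 181 bar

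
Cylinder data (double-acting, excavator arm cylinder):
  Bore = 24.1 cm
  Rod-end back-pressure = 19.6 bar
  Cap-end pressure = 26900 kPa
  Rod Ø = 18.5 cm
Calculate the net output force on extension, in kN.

F ≈ 1190 kN

Cap-side area A_cap = π/4 × (24.1 cm)² = 456.2 cm^2
Rod-side annular area A_ann = π/4 × (24.1² − 18.5²) = 187.4 cm^2
Net thrust = P_cap·A_cap − P_rod·A_ann = 1227 kN − 36.72 kN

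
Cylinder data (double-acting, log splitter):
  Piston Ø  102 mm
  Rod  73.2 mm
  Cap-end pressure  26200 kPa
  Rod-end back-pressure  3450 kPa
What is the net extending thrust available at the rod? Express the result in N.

F ≈ 2.00e5 N

Cap-side area A_cap = π/4 × (102 mm)² = 8171 mm^2
Rod-side annular area A_ann = π/4 × (102² − 73.2²) = 3963 mm^2
Net thrust = P_cap·A_cap − P_rod·A_ann = 2.141e5 N − 13670 N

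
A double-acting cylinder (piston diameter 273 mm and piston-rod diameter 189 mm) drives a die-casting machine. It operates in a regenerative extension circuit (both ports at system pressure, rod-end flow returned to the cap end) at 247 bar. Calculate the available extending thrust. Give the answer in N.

F ≈ 6.93e5 N

With equal pressure on both faces, forces on the annular region cancel; the net push is pressure × rod cross-section.
Rod cross-section A_rod = π/4 × (189 mm)² = 28060 mm^2
F = P × A_rod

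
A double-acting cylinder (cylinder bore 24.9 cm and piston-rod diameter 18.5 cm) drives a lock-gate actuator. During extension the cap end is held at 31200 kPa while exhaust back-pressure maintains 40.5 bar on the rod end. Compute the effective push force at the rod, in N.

F ≈ 1.43e6 N

Cap-side area A_cap = π/4 × (24.9 cm)² = 487.0 cm^2
Rod-side annular area A_ann = π/4 × (24.9² − 18.5²) = 218.2 cm^2
Net thrust = P_cap·A_cap − P_rod·A_ann = 1.519e6 N − 88350 N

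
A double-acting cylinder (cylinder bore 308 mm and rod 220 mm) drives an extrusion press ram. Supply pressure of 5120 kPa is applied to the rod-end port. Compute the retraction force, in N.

F ≈ 1.87e5 N

Rod-side annular area A_ann = π/4 × (308² − 220²) = 36490 mm^2
On retraction the pressure acts on the annular area (bore minus rod).
F = P × A_ann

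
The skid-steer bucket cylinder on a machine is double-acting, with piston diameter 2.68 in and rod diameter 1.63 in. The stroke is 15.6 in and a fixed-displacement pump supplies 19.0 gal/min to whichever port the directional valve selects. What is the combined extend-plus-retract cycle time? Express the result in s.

t ≈ 1.96 s

Cap-side area A_cap = π/4 × (2.68 in)² = 5.641 in^2
Rod-side annular area A_ann = π/4 × (2.68² − 1.63²) = 3.554 in^2
t_ext = A_cap·L/Q = 1.203 s
t_ret = A_ann·L/Q = 0.7580 s
t_cycle = t_ext + t_ret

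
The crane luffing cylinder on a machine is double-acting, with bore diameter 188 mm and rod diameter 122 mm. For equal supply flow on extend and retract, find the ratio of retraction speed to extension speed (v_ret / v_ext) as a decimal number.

v_ret/v_ext ≈ 1.73

Cap-side area A_cap = π/4 × (188 mm)² = 27760 mm^2
Rod-side annular area A_ann = π/4 × (188² − 122²) = 16070 mm^2
For equal Q, v ∝ 1/A, so v_ret/v_ext = A_cap/A_ann.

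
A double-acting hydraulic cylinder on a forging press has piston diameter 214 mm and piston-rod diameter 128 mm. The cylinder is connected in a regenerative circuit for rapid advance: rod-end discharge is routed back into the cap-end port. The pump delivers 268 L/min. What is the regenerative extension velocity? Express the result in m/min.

In regeneration the rod-end outflow joins the pump flow into the cap end, so the net volume the pump must supply per unit advance equals the rod cross-section area.
Rod cross-section A_rod = π/4 × (128 mm)² = 12870 mm^2
v = Q_pump / A_rod

v ≈ 20.8 m/min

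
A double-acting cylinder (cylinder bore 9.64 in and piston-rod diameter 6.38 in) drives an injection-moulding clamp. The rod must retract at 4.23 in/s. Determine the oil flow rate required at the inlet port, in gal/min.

Rod-side annular area A_ann = π/4 × (9.64² − 6.38²) = 41.02 in^2
Q = A × v

Q ≈ 45.1 gal/min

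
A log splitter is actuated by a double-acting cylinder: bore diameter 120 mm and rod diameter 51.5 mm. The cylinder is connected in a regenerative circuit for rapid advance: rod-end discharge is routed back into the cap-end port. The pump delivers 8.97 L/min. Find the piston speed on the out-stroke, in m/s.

In regeneration the rod-end outflow joins the pump flow into the cap end, so the net volume the pump must supply per unit advance equals the rod cross-section area.
Rod cross-section A_rod = π/4 × (51.5 mm)² = 2083 mm^2
v = Q_pump / A_rod

v ≈ 0.0718 m/s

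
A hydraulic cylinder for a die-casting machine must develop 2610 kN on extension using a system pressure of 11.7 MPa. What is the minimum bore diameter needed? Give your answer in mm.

D ≈ 533 mm

Extension force acts on the full piston face: F = P × (π/4)D².
D = √(4F / (πP)) = √(4 × 2610 kN / (π × 11.7 MPa))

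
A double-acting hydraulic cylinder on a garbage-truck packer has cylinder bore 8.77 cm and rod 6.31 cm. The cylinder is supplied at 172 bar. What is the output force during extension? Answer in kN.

Cap-side area A_cap = π/4 × (8.77 cm)² = 60.41 cm^2
F = P × A_cap = 172 bar × A_cap

F ≈ 104 kN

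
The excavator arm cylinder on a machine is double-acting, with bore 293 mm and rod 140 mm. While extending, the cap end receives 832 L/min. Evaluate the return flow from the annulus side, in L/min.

Cap-side area A_cap = π/4 × (293 mm)² = 67430 mm^2
Rod-side annular area A_ann = π/4 × (293² − 140²) = 52030 mm^2
Piston speed v = Q_in/A_cap; rod-end outflow Q_out = v × A_ann = Q_in × A_ann/A_cap.

Q_out ≈ 642 L/min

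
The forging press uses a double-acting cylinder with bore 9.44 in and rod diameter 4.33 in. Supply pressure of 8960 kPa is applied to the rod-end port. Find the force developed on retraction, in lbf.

Rod-side annular area A_ann = π/4 × (9.44² − 4.33²) = 55.26 in^2
On retraction the pressure acts on the annular area (bore minus rod).
F = P × A_ann

F ≈ 71800 lbf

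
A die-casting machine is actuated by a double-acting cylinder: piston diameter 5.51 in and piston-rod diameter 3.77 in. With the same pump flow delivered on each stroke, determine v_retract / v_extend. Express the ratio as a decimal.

Cap-side area A_cap = π/4 × (5.51 in)² = 23.84 in^2
Rod-side annular area A_ann = π/4 × (5.51² − 3.77²) = 12.68 in^2
For equal Q, v ∝ 1/A, so v_ret/v_ext = A_cap/A_ann.

v_ret/v_ext ≈ 1.88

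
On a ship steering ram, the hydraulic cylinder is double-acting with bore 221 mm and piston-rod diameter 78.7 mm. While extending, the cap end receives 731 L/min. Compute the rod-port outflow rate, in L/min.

Cap-side area A_cap = π/4 × (221 mm)² = 38360 mm^2
Rod-side annular area A_ann = π/4 × (221² − 78.7²) = 33500 mm^2
Piston speed v = Q_in/A_cap; rod-end outflow Q_out = v × A_ann = Q_in × A_ann/A_cap.

Q_out ≈ 638 L/min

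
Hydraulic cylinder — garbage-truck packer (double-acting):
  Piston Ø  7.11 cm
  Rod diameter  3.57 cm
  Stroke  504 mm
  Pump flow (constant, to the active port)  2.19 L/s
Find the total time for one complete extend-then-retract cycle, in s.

Cap-side area A_cap = π/4 × (7.11 cm)² = 39.70 cm^2
Rod-side annular area A_ann = π/4 × (7.11² − 3.57²) = 29.69 cm^2
t_ext = A_cap·L/Q = 0.9137 s
t_ret = A_ann·L/Q = 0.6834 s
t_cycle = t_ext + t_ret

t ≈ 1.60 s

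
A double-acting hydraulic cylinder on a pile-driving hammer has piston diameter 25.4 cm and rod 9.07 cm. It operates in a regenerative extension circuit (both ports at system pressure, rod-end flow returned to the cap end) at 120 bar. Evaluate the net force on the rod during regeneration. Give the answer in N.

F ≈ 77500 N

With equal pressure on both faces, forces on the annular region cancel; the net push is pressure × rod cross-section.
Rod cross-section A_rod = π/4 × (9.07 cm)² = 64.61 cm^2
F = P × A_rod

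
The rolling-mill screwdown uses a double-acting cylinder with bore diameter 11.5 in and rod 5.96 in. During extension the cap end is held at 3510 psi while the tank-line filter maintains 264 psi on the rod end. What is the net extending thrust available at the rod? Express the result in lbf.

Cap-side area A_cap = π/4 × (11.5 in)² = 103.9 in^2
Rod-side annular area A_ann = π/4 × (11.5² − 5.96²) = 75.97 in^2
Net thrust = P_cap·A_cap − P_rod·A_ann = 3.646e5 lbf − 20060 lbf

F ≈ 3.45e5 lbf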